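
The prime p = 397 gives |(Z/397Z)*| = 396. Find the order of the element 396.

2

The order of 396 must divide p − 1 = 396 = 2^2 · 3^2 · 11.
Divisors: 1, 2, 3, 4, 6, 9, 11, 12, 18, 22, 33, 36, 44, 66, 99, 132, 198, 396.
Check each in increasing order: 396^1 ≡ 396;  396^2 ≡ 1.
Smallest exponent giving 1 is 2.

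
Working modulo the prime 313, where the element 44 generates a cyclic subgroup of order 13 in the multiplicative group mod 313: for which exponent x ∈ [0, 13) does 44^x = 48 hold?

3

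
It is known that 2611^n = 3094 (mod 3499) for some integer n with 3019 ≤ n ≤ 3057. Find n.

Compute 2611^3019 mod 3499 = 3052, then multiply by 2611 repeatedly:
  2611^3019=3052  2611^3020=1549  2611^3021=3094
Found 3094 at exponent 3021.

3021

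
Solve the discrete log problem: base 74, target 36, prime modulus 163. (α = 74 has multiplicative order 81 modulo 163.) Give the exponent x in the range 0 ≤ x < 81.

6

Baby-step giant-step with m = ceil(sqrt(81)) = 9.
Baby table (74^j mod 163 for j=0..8):
  0:1  1:74  2:97  3:6  4:118  5:93  6:36  7:56
  8:69
Giant step factor: 74^(-9) ≡ 40 (mod 163).
Scan 36·40^i mod 163 for i = 0, 1, …:
  i=0: 36
Match at i=0, j=6: x = 0·9 + 6 = 6.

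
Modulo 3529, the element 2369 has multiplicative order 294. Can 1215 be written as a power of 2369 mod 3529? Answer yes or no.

no

1215 ∈ ⟨2369⟩ iff 1215^294 ≡ 1 (mod 3529), since |⟨2369⟩| = 294.
1215^294 mod 3529 = 3081.
Since 3081 ≠ 1, 1215 does not lie in the subgroup.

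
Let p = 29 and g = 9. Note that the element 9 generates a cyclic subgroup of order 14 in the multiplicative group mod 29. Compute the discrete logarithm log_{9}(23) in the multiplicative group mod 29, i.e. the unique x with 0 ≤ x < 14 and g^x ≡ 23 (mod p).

Successive powers of 9 modulo 29:
  9^0=1  9^1=9  9^2=23
So 9^2 ≡ 23 (mod 29), giving x = 2.

2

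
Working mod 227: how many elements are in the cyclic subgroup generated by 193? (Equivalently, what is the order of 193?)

226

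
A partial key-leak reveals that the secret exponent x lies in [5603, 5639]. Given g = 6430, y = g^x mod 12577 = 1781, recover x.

Compute 6430^5603 mod 12577 = 7701, then multiply by 6430 repeatedly:
  6430^5603=7701  6430^5604=1781
Found 1781 at exponent 5604.

5604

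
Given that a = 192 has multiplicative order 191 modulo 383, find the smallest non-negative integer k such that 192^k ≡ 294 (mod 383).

23

Baby-step giant-step with m = ceil(sqrt(191)) = 14.
Baby table (192^j mod 383 for j=0..13):
  0:1  1:192  2:96  3:48  4:24  5:12  6:6  7:3
  8:193  9:288  10:144  11:72  12:36  13:18
Giant step factor: 192^(-14) ≡ 298 (mod 383).
Scan 294·298^i mod 383 for i = 0, 1, …:
  i=0: 294   i=1: 288
Match at i=1, j=9: k = 1·14 + 9 = 23.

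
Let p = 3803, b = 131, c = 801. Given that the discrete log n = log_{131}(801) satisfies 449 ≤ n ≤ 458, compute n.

451

Compute 131^449 mod 3803 = 1458, then multiply by 131 repeatedly:
  131^449=1458  131^450=848  131^451=801
Found 801 at exponent 451.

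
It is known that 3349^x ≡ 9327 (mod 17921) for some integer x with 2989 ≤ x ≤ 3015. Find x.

3005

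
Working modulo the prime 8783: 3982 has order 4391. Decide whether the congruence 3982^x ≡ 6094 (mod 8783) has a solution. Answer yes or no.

no

6094 ∈ ⟨3982⟩ iff 6094^4391 ≡ 1 (mod 8783), since |⟨3982⟩| = 4391.
6094^4391 mod 8783 = 8782.
Since 8782 ≠ 1, 6094 does not lie in the subgroup.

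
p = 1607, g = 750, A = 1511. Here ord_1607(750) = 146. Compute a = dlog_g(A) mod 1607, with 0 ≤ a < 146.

Baby-step giant-step with m = ceil(sqrt(146)) = 13.
Baby table (750^j mod 1607 for j=0..12):
  0:1  1:750  2:50  3:539  4:893  5:1238  6:1261  7:834
  8:377  9:1525  10:1173  11:721  12:798
Giant step factor: 750^(-13) ≡ 1166 (mod 1607).
Scan 1511·1166^i mod 1607 for i = 0, 1, …:
  i=0: 1511   i=1: 554   i=2: 1557   i=3: 1159
  i=4: 1514   i=5: 838   i=6: 52   i=7: 1173
Match at i=7, j=10: a = 7·13 + 10 = 101.

101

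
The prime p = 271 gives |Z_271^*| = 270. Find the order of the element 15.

270

The order of 15 must divide p − 1 = 270 = 2 · 3^3 · 5.
Divisors: 1, 2, 3, 5, 6, 9, 10, 15, 18, 27, 30, 45, 54, 90, 135, 270.
Check each in increasing order: 15^1 ≡ 15;  15^2 ≡ 225;  15^3 ≡ 123;  15^5 ≡ 33;  15^6 ≡ 224;  15^9 ≡ 181;  15^10 ≡ 5;  15^15 ≡ 165;  15^18 ≡ 241;  15^27 ≡ 261;  15^30 ≡ 125;  15^45 ≡ 29;  15^54 ≡ 100;  15^90 ≡ 28;  15^135 ≡ 270;  15^270 ≡ 1.
Smallest exponent giving 1 is 270.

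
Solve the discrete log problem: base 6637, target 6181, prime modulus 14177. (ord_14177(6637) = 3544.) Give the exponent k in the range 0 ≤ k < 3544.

2662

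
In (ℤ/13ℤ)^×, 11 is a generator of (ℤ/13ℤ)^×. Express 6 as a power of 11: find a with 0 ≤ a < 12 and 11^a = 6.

Successive powers of 11 modulo 13:
  11^0=1  11^1=11  11^2=4  11^3=5  11^4=3  11^5=7
  11^6=12  11^7=2  11^8=9  11^9=8  11^10=10  11^11=6
So 11^11 ≡ 6 (mod 13), giving a = 11.

11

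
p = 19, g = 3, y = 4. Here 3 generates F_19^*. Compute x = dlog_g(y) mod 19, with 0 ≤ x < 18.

14

Successive powers of 3 modulo 19:
  3^0=1  3^1=3  3^2=9  3^3=8  3^4=5  3^5=15
  3^6=7  3^7=2  3^8=6  3^9=18  3^10=16  3^11=10
  3^12=11  3^13=14  3^14=4
So 3^14 ≡ 4 (mod 19), giving x = 14.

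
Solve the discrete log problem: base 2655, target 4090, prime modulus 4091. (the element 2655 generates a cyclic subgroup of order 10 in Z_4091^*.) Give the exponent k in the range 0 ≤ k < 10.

5

Successive powers of 2655 modulo 4091:
  2655^0=1  2655^1=2655  2655^2=232  2655^3=2310  2655^4=641  2655^5=4090
So 2655^5 ≡ 4090 (mod 4091), giving k = 5.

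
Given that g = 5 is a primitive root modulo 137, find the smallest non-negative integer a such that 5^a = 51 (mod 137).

Baby-step giant-step with m = ceil(sqrt(136)) = 12.
Baby table (5^j mod 137 for j=0..11):
  0:1  1:5  2:25  3:125  4:77  5:111  6:7  7:35
  8:38  9:53  10:128  11:92
Giant step factor: 5^(-12) ≡ 14 (mod 137).
Scan 51·14^i mod 137 for i = 0, 1, …:
  i=0: 51   i=1: 29   i=2: 132   i=3: 67
  i=4: 116   i=5: 117   i=6: 131   i=7: 53
Match at i=7, j=9: a = 7·12 + 9 = 93.

93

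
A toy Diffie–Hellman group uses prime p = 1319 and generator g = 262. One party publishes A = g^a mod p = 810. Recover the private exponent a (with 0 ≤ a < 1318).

Baby-step giant-step with m = ceil(sqrt(1318)) = 37.
Baby table (262^j mod 1319 for j=0..36):
  0:1  1:262  2:56  3:163  4:498  5:1214  6:189  7:715
  8:32  9:470  10:473  11:1259  12:108  13:597  14:772  15:457
  16:1024  17:531  18:627  19:718  20:818  21:638  22:962  23:115
  24:1112  25:1164  26:279  27:553  28:1115  29:631  30:447  31:1042
  32:1290  33:316  34:1014  35:549  36:67
Giant step factor: 262^(-37) ≡ 1144 (mod 1319).
Scan 810·1144^i mod 1319 for i = 0, 1, …:
  i=0: 810   i=1: 702   i=2: 1136   i=3: 369
  i=4: 56
Match at i=4, j=2: a = 4·37 + 2 = 150.

150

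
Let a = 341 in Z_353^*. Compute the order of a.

352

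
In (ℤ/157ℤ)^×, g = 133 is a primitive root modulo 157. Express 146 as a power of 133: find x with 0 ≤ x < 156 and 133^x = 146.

Baby-step giant-step with m = ceil(sqrt(156)) = 13.
Baby table (133^j mod 157 for j=0..12):
  0:1  1:133  2:105  3:149  4:35  5:102  6:64  7:34
  8:126  9:116  10:42  11:91  12:14
Giant step factor: 133^(-13) ≡ 107 (mod 157).
Scan 146·107^i mod 157 for i = 0, 1, …:
  i=0: 146   i=1: 79   i=2: 132   i=3: 151
  i=4: 143   i=5: 72   i=6: 11   i=7: 78
  i=8: 25   i=9: 6   i=10: 14
Match at i=10, j=12: x = 10·13 + 12 = 142.

142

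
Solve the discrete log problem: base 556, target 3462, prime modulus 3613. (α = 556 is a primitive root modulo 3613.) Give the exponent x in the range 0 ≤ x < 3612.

Baby-step giant-step with m = ceil(sqrt(3612)) = 61.
Baby table (556^j mod 3613 for j=0..60):
  0:1  1:556  2:2031  3:1980  4:2528  5:111  6:295  7:1435
  8:3000  9:2407  10:1482  11:228  12:313  13:604  14:3428  15:1917
  16:17  17:2226  18:2010  19:1143  20:3233  21:1887  22:1402  23:2717
  24:418  25:1176  26:3516  27:263  28:1708  29:3042  30:468  31:72
  32:289  33:1712  34:1653  35:1366  36:766  37:3175  38:2156  39:2833
  40:3493  41:1927  42:1964  43:858  44:132  45:1132  46:730  47:1224
  48:1300  49:200  50:2810  51:1544  52:2183  53:3393  54:522  55:1192
  56:1573  57:242  58:871  59:134  60:2244
Giant step factor: 556^(-61) ≡ 1854 (mod 3613).
Scan 3462·1854^i mod 3613 for i = 0, 1, …:
  i=0: 3462   i=1: 1860   i=2: 1638   i=3: 1932
  i=4: 1445   i=5: 1797   i=6: 452   i=7: 3405
  i=8: 959   i=9: 390     …   i=47: 2969
  i=48: 1927
Match at i=48, j=41: x = 48·61 + 41 = 2969.

2969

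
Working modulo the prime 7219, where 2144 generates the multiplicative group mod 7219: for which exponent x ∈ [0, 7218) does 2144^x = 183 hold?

2394

Baby-step giant-step with m = ceil(sqrt(7218)) = 85.
Baby table (2144^j mod 7219 for j=0..84):
  0:1  1:2144  2:5452  3:1527  4:3681  5:1697  6:7211  7:4505
  8:6917  9:2222  10:6647  11:862  12:64  13:55  14:2416  15:3881
  16:4576  17:323  18:6707  19:6779  20:2329  21:5047  22:6706  23:4635
  24:4096  25:3520  26:3025  27:2938  28:4104  29:6234  30:3327  31:716
  32:4676  33:5372  34:3263  35:661  36:2260  37:1491  38:5906  39:338
  40:2772  41:1931  42:3577  43:2510  44:3285  45:4515  46:6700  47:6209
  48:260  49:1577  50:2596  51:7194  52:4152  53:861  54:5139  55:1822
  56:889  57:200  58:2879  59:331  60:2202  61:7081  62:107  63:5619
  64:5844  65:4571  66:4041  67:1104  68:6363  69:5581  70:3781  71:6746
  72:3767  73:5606  74:6848  75:5885  76:5847  77:3784  78:5959  79:5685
  80:2968  81:3453  82:3757  83:5823  84:2861
Giant step factor: 2144^(-85) ≡ 2403 (mod 7219).
Scan 183·2403^i mod 7219 for i = 0, 1, …:
  i=0: 183   i=1: 6609   i=2: 6846   i=3: 6056
  i=4: 6283   i=5: 3120   i=6: 4038   i=7: 978
  i=8: 3959   i=9: 6054     …   i=27: 719
  i=28: 2416
Match at i=28, j=14: x = 28·85 + 14 = 2394.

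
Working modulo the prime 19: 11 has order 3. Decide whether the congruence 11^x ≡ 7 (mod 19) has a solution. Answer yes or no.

yes

7 ∈ ⟨11⟩ iff 7^3 ≡ 1 (mod 19), since |⟨11⟩| = 3.
7^3 mod 19 = 1.
Since 1 = 1, 7 lies in the subgroup.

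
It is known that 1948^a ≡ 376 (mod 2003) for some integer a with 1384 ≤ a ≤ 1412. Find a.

1397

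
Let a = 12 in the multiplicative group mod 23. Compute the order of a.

11

The order of 12 must divide p − 1 = 22 = 2 · 11.
Divisors: 1, 2, 11, 22.
Check each in increasing order: 12^1 ≡ 12;  12^2 ≡ 6;  12^11 ≡ 1.
Smallest exponent giving 1 is 11.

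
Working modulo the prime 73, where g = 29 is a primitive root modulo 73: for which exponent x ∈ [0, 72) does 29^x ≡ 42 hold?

Baby-step giant-step with m = ceil(sqrt(72)) = 9.
Baby table (29^j mod 73 for j=0..8):
  0:1  1:29  2:38  3:7  4:57  5:47  6:49  7:34
  8:37
Giant step factor: 29^(-9) ≡ 63 (mod 73).
Scan 42·63^i mod 73 for i = 0, 1, …:
  i=0: 42   i=1: 18   i=2: 39   i=3: 48
  i=4: 31   i=5: 55   i=6: 34
Match at i=6, j=7: x = 6·9 + 7 = 61.

61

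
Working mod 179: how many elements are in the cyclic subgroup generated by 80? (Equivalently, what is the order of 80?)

89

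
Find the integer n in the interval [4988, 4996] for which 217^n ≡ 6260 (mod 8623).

Compute 217^4988 mod 8623 = 1479, then multiply by 217 repeatedly:
  217^4988=1479  217^4989=1892  217^4990=5283  217^4991=8175  217^4992=6260
Found 6260 at exponent 4992.

4992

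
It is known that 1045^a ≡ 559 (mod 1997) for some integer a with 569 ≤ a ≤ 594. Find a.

574

Compute 1045^569 mod 1997 = 1994, then multiply by 1045 repeatedly:
  1045^569=1994  1045^570=859  1045^571=1002  1045^572=662  1045^573=828
  1045^574=559
Found 559 at exponent 574.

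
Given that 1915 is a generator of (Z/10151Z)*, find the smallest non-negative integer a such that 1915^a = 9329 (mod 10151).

Baby-step giant-step with m = ceil(sqrt(10150)) = 101.
Baby table (1915^j mod 10151 for j=0..100):
  0:1  1:1915  2:2714  3:10149  4:6321  5:4723  6:4  7:7660
  8:705  9:10143  10:4982  11:8741  12:16  13:187  14:2820  15:10119
  16:9777  17:4511  18:64  19:748  20:1129  21:10023  22:8655  23:7893
  24:256  25:2992  26:4516  27:9639  28:4167  29:1119  30:1024  31:1817
  32:7913  33:8103  34:6517  35:4476  36:4096  37:7268  38:1199  39:1959
  40:5766  41:7753  42:6233  43:8770  44:4796  45:7836  46:2762  47:559
  48:4630  49:4627  50:9033  51:891  52:897  53:2236  54:8369  55:8357
  56:5679  57:3564  58:3588  59:8944  60:3023  61:2975  62:2414  63:4105
  64:4201  65:5323  66:1941  67:1749  68:9656  69:6269  70:6653  71:990
  72:7764  73:6996  74:8171  75:4774  76:6310  77:3960  78:603  79:7682
  80:2231  81:8945  82:4938  83:5689  84:2412  85:275  86:8924  87:5327
  88:9601  89:2454  90:9648  91:1100  92:5243  93:1006  94:7951  95:9816
  96:8139  97:4400  98:670  99:4024  100:1351
Giant step factor: 1915^(-101) ≡ 3568 (mod 10151).
Scan 9329·3568^i mod 10151 for i = 0, 1, …:
  i=0: 9329   i=1: 743   i=2: 1613   i=3: 9718
  i=4: 8159   i=5: 8395   i=6: 7910   i=7: 3100
  i=8: 6361   i=9: 8563     …   i=40: 2043
  i=41: 1006
Match at i=41, j=93: a = 41·101 + 93 = 4234.

4234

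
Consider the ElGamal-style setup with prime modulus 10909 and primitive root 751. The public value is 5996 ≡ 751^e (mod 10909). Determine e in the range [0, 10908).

8763

Baby-step giant-step with m = ceil(sqrt(10908)) = 105.
Baby table (751^j mod 10909 for j=0..104):
  0:1  1:751  2:7642  3:1008  4:4287  5:1382  6:1527  7:1332
  8:7613  9:1047  10:849  11:4877  12:8112  13:4890  14:6966  15:6055
  16:9161  17:7241  18:5309  19:5274  20:807  21:6062  22:3509  23:6190
  24:1456  25:2556  26:10481  27:5842  28:1924  29:4936  30:8785  31:8499
  32:984  33:8081  34:3427  35:10062  36:7534  37:7172  38:8035  39:1608
  40:7618  41:4802  42:6332  43:9917  44:7729  45:891  46:3692  47:1806
  48:3590  49:1567  50:9554  51:7841  52:8640  53:8694  54:5612  55:3738
  56:3625  57:6034  58:4299  59:10394  60:5959  61:2519  62:4512  63:6722
  64:8264  65:9952  66:1287  67:6545  68:6245  69:10034  70:8324  71:467
  72:1629  73:1571  74:1649  75:5682  76:1763  77:4024  78:231  79:9846
  80:8953  81:3759  82:8487  83:2881  84:3649  85:2240  86:2254  87:1859
  88:10666  89:2960  90:8433  91:5963  92:5523  93:2353  94:10754  95:3594
  96:4571  97:7395  98:964  99:3970  100:3313  101:811  102:9066  103:1350
  104:10222
Giant step factor: 751^(-105) ≡ 9032 (mod 10909).
Scan 5996·9032^i mod 10909 for i = 0, 1, …:
  i=0: 5996   i=1: 3596   i=2: 2979   i=3: 4734
  i=4: 5117   i=5: 6220   i=6: 8599   i=7: 4997
  i=8: 2371   i=9: 505     …   i=82: 3462
  i=83: 3590
Match at i=83, j=48: e = 83·105 + 48 = 8763.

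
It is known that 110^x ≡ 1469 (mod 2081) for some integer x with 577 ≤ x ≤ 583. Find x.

Compute 110^577 mod 2081 = 170, then multiply by 110 repeatedly:
  110^577=170  110^578=2052  110^579=972  110^580=789  110^581=1469
Found 1469 at exponent 581.

581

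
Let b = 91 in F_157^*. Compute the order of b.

156

The order of 91 must divide p − 1 = 156 = 2^2 · 3 · 13.
Divisors: 1, 2, 3, 4, 6, 12, 13, 26, 39, 52, 78, 156.
Check each in increasing order: 91^1 ≡ 91;  91^2 ≡ 117;  91^3 ≡ 128;  91^4 ≡ 30;  91^6 ≡ 56;  91^12 ≡ 153;  91^13 ≡ 107;  91^26 ≡ 145;  91^39 ≡ 129;  91^52 ≡ 144;  91^78 ≡ 156;  91^156 ≡ 1.
Smallest exponent giving 1 is 156.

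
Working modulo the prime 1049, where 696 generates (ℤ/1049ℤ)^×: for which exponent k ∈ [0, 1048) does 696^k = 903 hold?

Baby-step giant-step with m = ceil(sqrt(1048)) = 33.
Baby table (696^j mod 1049 for j=0..32):
  0:1  1:696  2:827  3:740  4:1030  5:413  6:22  7:626
  8:361  9:545  10:631  11:694  12:484  13:135  14:599  15:451
  16:245  17:582  18:158  19:872  20:590  21:481  22:145  23:216
  24:329  25:302  26:392  27:92  28:43  29:556  30:944  31:350
  32:232
Giant step factor: 696^(-33) ≡ 808 (mod 1049).
Scan 903·808^i mod 1049 for i = 0, 1, …:
  i=0: 903   i=1: 569   i=2: 290   i=3: 393
  i=4: 746   i=5: 642   i=6: 530   i=7: 248
  i=8: 25   i=9: 269     …   i=13: 781
  i=14: 599
Match at i=14, j=14: k = 14·33 + 14 = 476.

476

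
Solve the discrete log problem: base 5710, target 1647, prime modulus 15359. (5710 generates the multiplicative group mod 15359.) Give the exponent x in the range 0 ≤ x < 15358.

13960

Baby-step giant-step with m = ceil(sqrt(15358)) = 124.
Baby table (5710^j mod 15359 for j=0..123):
  0:1  1:5710  2:12302  3:7713  4:6977  5:12783  6:4962  7:11024
  8:5858  9:12637  10:688  11:11935  12:967  13:7689  14:8168  15:9356
  16:4158  17:12525  18:6246  19:1062  20:12574  21:9574  22:4859  23:6536
  24:13549  25:1507  26:3930  27:801  28:12087  29:8783  30:3795  31:13260
  32:10089  33:11940  34:14158  35:7763  36:656  37:13523  38:6637  39:6617
  40:15289  41:14993  42:14323  43:13014  44:3098  45:11371  46:5917  47:11629
  48:4633  49:6232  50:13276  51:9295  52:9105  53:14694  54:11882  55:5517
  56:761  57:14072  58:8191  59:2455  60:10642  61:5616  62:13127  63:3250
  64:3828  65:2023  66:1362  67:5366  68:14014  69:14909  70:10812  71:8699
  72:284  73:8945  74:7275  75:9514  76:157  77:5648  78:11539  79:12939
  80:4900  81:10261  82:11084  83:10560  84:13525  85:2698  86:503  87:15356
  88:13588  89:9171  90:7579  91:9787  92:7728  93:473  94:13005  95:13144
  96:8166  97:13295  98:10272  99:12458  100:7651  101:6214  102:2650  103:2885
  104:8502  105:11980  106:12173  107:8355  108:1996  109:782  110:11110  111:5430
  112:10838  113:3569  114:12956  115:9816  116:4369  117:3974  118:6297  119:451
  120:10257  121:3603  122:7429  123:13391
Giant step factor: 5710^(-124) ≡ 13421 (mod 15359).
Scan 1647·13421^i mod 15359 for i = 0, 1, …:
  i=0: 1647   i=1: 2786   i=2: 7100   i=3: 1864
  i=4: 12292   i=5: 15272   i=6: 15016   i=7: 4297
  i=8: 12351   i=9: 8443     …   i=111: 13013
  i=112: 284
Match at i=112, j=72: x = 112·124 + 72 = 13960.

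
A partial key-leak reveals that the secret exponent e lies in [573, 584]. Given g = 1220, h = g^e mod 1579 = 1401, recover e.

575

Compute 1220^573 mod 1579 = 77, then multiply by 1220 repeatedly:
  1220^573=77  1220^574=779  1220^575=1401
Found 1401 at exponent 575.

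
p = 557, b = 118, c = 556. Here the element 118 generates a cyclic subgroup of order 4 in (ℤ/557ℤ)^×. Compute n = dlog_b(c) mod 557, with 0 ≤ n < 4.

Successive powers of 118 modulo 557:
  118^0=1  118^1=118  118^2=556
So 118^2 ≡ 556 (mod 557), giving n = 2.

2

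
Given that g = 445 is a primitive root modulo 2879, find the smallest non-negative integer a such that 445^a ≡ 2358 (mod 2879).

Baby-step giant-step with m = ceil(sqrt(2878)) = 54.
Baby table (445^j mod 2879 for j=0..53):
  0:1  1:445  2:2253  3:693  4:332  5:911  6:2335  7:2635
  8:822  9:157  10:769  11:2483  12:2278  13:302  14:1956  15:962
  16:1998  17:2378  18:1617  19:2694  20:1166  21:650  22:1350  23:1918
  24:1326  25:2754  26:1955  27:517  28:2624  29:1685  30:1285  31:1783
  32:1710  33:894  34:528  35:1761  36:557  37:271  38:2556  39:215
  40:668  41:723  42:2166  43:2284  44:93  45:1079  46:2241  47:1111
  48:2086  49:1232  50:1230  51:340  52:1592  53:206
Giant step factor: 445^(-54) ≡ 44 (mod 2879).
Scan 2358·44^i mod 2879 for i = 0, 1, …:
  i=0: 2358   i=1: 108   i=2: 1873   i=3: 1800
  i=4: 1467   i=5: 1210   i=6: 1418   i=7: 1933
  i=8: 1561   i=9: 2467     …   i=29: 2858
  i=30: 1955
Match at i=30, j=26: a = 30·54 + 26 = 1646.

1646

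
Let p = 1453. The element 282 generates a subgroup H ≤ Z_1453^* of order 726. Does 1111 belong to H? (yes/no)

1111 ∈ ⟨282⟩ iff 1111^726 ≡ 1 (mod 1453), since |⟨282⟩| = 726.
1111^726 mod 1453 = 1452.
Since 1452 ≠ 1, 1111 does not lie in the subgroup.

no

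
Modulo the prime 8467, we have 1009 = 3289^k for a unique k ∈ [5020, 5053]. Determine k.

5045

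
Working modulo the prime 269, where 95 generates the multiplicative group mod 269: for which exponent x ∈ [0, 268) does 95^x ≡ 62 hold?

Baby-step giant-step with m = ceil(sqrt(268)) = 17.
Baby table (95^j mod 269 for j=0..16):
  0:1  1:95  2:148  3:72  4:115  5:165  6:73  7:210
  8:44  9:145  10:56  11:209  12:218  13:266  14:253  15:94
  16:53
Giant step factor: 95^(-17) ≡ 46 (mod 269).
Scan 62·46^i mod 269 for i = 0, 1, …:
  i=0: 62   i=1: 162   i=2: 189   i=3: 86
  i=4: 190   i=5: 132   i=6: 154   i=7: 90
  i=8: 105   i=9: 257     …   i=13: 50
  i=14: 148
Match at i=14, j=2: x = 14·17 + 2 = 240.

240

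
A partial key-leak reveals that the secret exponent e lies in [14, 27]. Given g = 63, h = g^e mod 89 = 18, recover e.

14

Compute 63^14 mod 89 = 18, then multiply by 63 repeatedly:
  63^14=18
Found 18 at exponent 14.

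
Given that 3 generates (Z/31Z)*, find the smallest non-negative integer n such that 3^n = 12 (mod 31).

Successive powers of 3 modulo 31:
  3^0=1  3^1=3  3^2=9  3^3=27  3^4=19  3^5=26
  3^6=16  3^7=17  3^8=20  3^9=29  3^10=25  3^11=13
  3^12=8  3^13=24  3^14=10  3^15=30  3^16=28  3^17=22
  3^18=4  3^19=12
So 3^19 ≡ 12 (mod 31), giving n = 19.

19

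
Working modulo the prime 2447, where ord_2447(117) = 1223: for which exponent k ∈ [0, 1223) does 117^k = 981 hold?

30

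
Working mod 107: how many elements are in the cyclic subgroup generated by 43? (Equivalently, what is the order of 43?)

The order of 43 must divide p − 1 = 106 = 2 · 53.
Divisors: 1, 2, 53, 106.
Check each in increasing order: 43^1 ≡ 43;  43^2 ≡ 30;  43^53 ≡ 106;  43^106 ≡ 1.
Smallest exponent giving 1 is 106.

106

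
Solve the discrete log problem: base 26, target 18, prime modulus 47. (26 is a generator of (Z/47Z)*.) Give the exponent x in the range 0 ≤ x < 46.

Successive powers of 26 modulo 47:
  26^0=1  26^1=26  26^2=18
So 26^2 ≡ 18 (mod 47), giving x = 2.

2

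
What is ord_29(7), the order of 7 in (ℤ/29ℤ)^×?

7

The order of 7 must divide p − 1 = 28 = 2^2 · 7.
Divisors: 1, 2, 4, 7, 14, 28.
Check each in increasing order: 7^1 ≡ 7;  7^2 ≡ 20;  7^4 ≡ 23;  7^7 ≡ 1.
Smallest exponent giving 1 is 7.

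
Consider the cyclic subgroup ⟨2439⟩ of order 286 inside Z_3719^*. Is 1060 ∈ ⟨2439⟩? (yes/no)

1060 ∈ ⟨2439⟩ iff 1060^286 ≡ 1 (mod 3719), since |⟨2439⟩| = 286.
1060^286 mod 3719 = 1.
Since 1 = 1, 1060 lies in the subgroup.

yes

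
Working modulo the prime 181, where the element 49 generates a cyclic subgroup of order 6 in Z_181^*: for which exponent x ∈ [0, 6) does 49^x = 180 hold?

3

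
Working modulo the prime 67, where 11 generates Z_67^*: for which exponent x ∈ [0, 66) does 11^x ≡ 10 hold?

26

Successive powers of 11 modulo 67:
  11^0=1  11^1=11  11^2=54  11^3=58  11^4=35  11^5=50
  11^6=14  11^7=20  11^8=19  11^9=8  11^10=21  11^11=30
  11^12=62  11^13=12  11^14=65  11^15=45  11^16=26  11^17=18
  11^18=64  11^19=34  11^20=39  11^21=27  11^22=29  11^23=51
  11^24=25  11^25=7  11^26=10
So 11^26 ≡ 10 (mod 67), giving x = 26.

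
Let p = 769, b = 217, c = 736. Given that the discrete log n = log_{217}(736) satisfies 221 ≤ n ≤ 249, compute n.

Compute 217^221 mod 769 = 115, then multiply by 217 repeatedly:
  217^221=115  217^222=347  217^223=706  217^224=171  217^225=195
  217^226=20  217^227=495  217^228=524  217^229=665  217^230=502
  217^231=505  217^232=387  217^233=158  217^234=450  217^235=756
  217^236=255  217^237=736
Found 736 at exponent 237.

237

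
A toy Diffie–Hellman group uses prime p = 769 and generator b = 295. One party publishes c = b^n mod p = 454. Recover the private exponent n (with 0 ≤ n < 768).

Baby-step giant-step with m = ceil(sqrt(768)) = 28.
Baby table (295^j mod 769 for j=0..27):
  0:1  1:295  2:128  3:79  4:235  5:115  6:89  7:109
  8:626  9:110  10:152  11:238  12:231  13:473  14:346  15:562
  16:455  17:419  18:565  19:571  20:34  21:33  22:507  23:379
  24:300  25:65  26:719  27:630
Giant step factor: 295^(-28) ≡ 400 (mod 769).
Scan 454·400^i mod 769 for i = 0, 1, …:
  i=0: 454   i=1: 116   i=2: 260   i=3: 185
  i=4: 176   i=5: 421   i=6: 758   i=7: 214
  i=8: 241   i=9: 275   i=10: 33
Match at i=10, j=21: n = 10·28 + 21 = 301.

301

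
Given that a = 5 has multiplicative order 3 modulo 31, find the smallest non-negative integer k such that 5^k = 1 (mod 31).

0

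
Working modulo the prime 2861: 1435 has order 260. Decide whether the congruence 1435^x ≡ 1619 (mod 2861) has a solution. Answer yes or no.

1619 ∈ ⟨1435⟩ iff 1619^260 ≡ 1 (mod 2861), since |⟨1435⟩| = 260.
1619^260 mod 2861 = 2507.
Since 2507 ≠ 1, 1619 does not lie in the subgroup.

no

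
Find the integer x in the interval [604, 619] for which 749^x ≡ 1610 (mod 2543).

613

Compute 749^604 mod 2543 = 74, then multiply by 749 repeatedly:
  749^604=74  749^605=2023  749^606=2142  749^607=2268  749^608=8
  749^609=906  749^610=2156  749^611=39  749^612=1238  749^613=1610
Found 1610 at exponent 613.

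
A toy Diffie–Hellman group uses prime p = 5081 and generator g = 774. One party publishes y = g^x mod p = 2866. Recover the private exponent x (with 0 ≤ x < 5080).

Baby-step giant-step with m = ceil(sqrt(5080)) = 72.
Baby table (774^j mod 5081 for j=0..71):
  0:1  1:774  2:4599  3:2926  4:3679  5:2186  6:5072  7:3196
  8:4338  9:4152  10:2456  11:650  12:81  13:1722  14:1606  15:3280
  16:3301  17:4312  18:4352  19:4826  20:789  21:966  22:777  23:1840
  24:1480  25:2295  26:3061  27:1468  28:3169  29:3764  30:1923  31:4750
  32:2937  33:2031  34:1965  35:1691  36:3017  37:2979  38:4053  39:2045
  40:2639  41:24  42:3333  43:3675  44:4171  45:1919  46:1654  47:4865
  48:489  49:2492  50:3109  51:3053  52:357  53:1944  54:680  55:2977
  56:2505  57:3009  58:1868  59:2828  60:4042  61:3693  62:2860  63:3405
  64:3512  65:5034  66:4270  67:2330  68:4746  69:4922  70:3959  71:423
Giant step factor: 774^(-72) ≡ 4309 (mod 5081).
Scan 2866·4309^i mod 5081 for i = 0, 1, …:
  i=0: 2866   i=1: 2764   i=2: 212   i=3: 4009
  i=4: 4462   i=5: 254   i=6: 2071   i=7: 1703
  i=8: 1263   i=9: 516     …   i=31: 2349
  i=32: 489
Match at i=32, j=48: x = 32·72 + 48 = 2352.

2352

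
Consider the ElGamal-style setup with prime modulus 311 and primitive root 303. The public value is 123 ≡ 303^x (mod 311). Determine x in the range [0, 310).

79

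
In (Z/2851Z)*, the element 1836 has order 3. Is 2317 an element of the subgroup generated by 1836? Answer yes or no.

no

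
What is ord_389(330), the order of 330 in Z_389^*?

97

The order of 330 must divide p − 1 = 388 = 2^2 · 97.
Divisors: 1, 2, 4, 97, 194, 388.
Check each in increasing order: 330^1 ≡ 330;  330^2 ≡ 369;  330^4 ≡ 11;  330^97 ≡ 1.
Smallest exponent giving 1 is 97.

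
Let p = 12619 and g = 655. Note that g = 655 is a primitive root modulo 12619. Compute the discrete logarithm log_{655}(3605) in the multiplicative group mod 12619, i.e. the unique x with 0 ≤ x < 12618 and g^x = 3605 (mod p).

1174

Baby-step giant-step with m = ceil(sqrt(12618)) = 113.
Baby table (655^j mod 12619 for j=0..112):
  0:1  1:655  2:12598  3:11483  4:441  5:11237  6:3358  7:3784
  8:5196  9:8869  10:4455  11:3036  12:7397  13:11958  14:8710  15:1262
  16:6375  17:11355  18:4934  19:1306  20:9957  21:10431  22:5426  23:8091
  24:12244  25:6755  26:7875  27:9573  28:11291  29:871  30:2650  31:6947
  32:7445  33:5541  34:7702  35:9829  36:2305  37:8114  38:2071  39:6272
  40:6985  41:7097  42:4743  43:2391  44:1349  45:265  46:9528  47:7054
  48:1816  49:3294  50:12340  51:6540  52:5859  53:1469  54:3151  55:7008
  56:9543  57:4260  58:1501  59:11492  60:6336  61:11048  62:5753  63:7753
  64:5377  65:1234  66:654  67:11943  68:11504  69:1577  70:10796  71:4740
  72:426  73:1412  74:3673  75:8205  76:11200  77:4361  78:4561  79:9371
  80:5171  81:5113  82:4980  83:6198  84:8991  85:8651  86:474  87:7614
  88:2665  89:4153  90:7130  91:1120  92:1698  93:1718  94:2199  95:1779
  96:4297  97:498  98:10715  99:2161  100:2127  101:5095  102:5809  103:6576
  104:4201  105:713  106:112  107:10265  108:10267  109:11577  110:11535  111:9263
  112:10145
Giant step factor: 655^(-113) ≡ 3168 (mod 12619).
Scan 3605·3168^i mod 12619 for i = 0, 1, …:
  i=0: 3605   i=1: 445   i=2: 9051   i=3: 3200
  i=4: 4543   i=5: 6564   i=6: 11259   i=7: 7218
  i=8: 996   i=9: 578   i=10: 1349
Match at i=10, j=44: x = 10·113 + 44 = 1174.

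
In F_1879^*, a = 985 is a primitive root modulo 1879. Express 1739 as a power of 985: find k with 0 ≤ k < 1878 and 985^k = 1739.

1557

Baby-step giant-step with m = ceil(sqrt(1878)) = 44.
Baby table (985^j mod 1879 for j=0..43):
  0:1  1:985  2:661  3:951  4:993  5:1025  6:602  7:1085
  8:1453  9:1286  10:264  11:738  12:1636  13:1157  14:971  15:24
  16:1092  17:832  18:276  19:1284  20:173  21:1295  22:1613  23:1050
  24:800  25:699  26:801  27:1684  28:1462  29:756  30:576  31:1781
  32:1178  33:987  34:752  35:394  36:1016  37:1132  38:773  39:410
  40:1744  41:434  42:957  43:1266
Giant step factor: 985^(-44) ≡ 1242 (mod 1879).
Scan 1739·1242^i mod 1879 for i = 0, 1, …:
  i=0: 1739   i=1: 867   i=2: 147   i=3: 311
  i=4: 1067   i=5: 519   i=6: 101   i=7: 1428
  i=8: 1679   i=9: 1507     …   i=34: 1801
  i=35: 832
Match at i=35, j=17: k = 35·44 + 17 = 1557.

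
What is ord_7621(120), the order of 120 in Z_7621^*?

The order of 120 must divide p − 1 = 7620 = 2^2 · 3 · 5 · 127.
Divisors: 1, 2, 3, 4, 5, 6, 10, 12, 15, 20, 30, 60, 127, 254, 381, 508, 635, 762, 1270, 1524, 1905, 2540, 3810, 7620.
Check each in increasing order: 120^1 ≡ 120;  120^2 ≡ 6779;  120^3 ≡ 5654;  120^4 ≡ 211;  120^5 ≡ 2457;  120^6 ≡ 5242;  120^10 ≡ 1017;  120^12 ≡ 4859;  120^15 ≡ 6702;  120^20 ≡ 5454;  120^30 ≡ 6251;  120^60 ≡ 2134;  120^127 ≡ 5583;  120^254 ≡ 7620;  120^381 ≡ 2038;  120^508 ≡ 1.
Smallest exponent giving 1 is 508.

508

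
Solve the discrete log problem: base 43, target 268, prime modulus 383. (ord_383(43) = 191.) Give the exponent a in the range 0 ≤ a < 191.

Baby-step giant-step with m = ceil(sqrt(191)) = 14.
Baby table (43^j mod 383 for j=0..13):
  0:1  1:43  2:317  3:226  4:143  5:21  6:137  7:146
  8:150  9:322  10:58  11:196  12:2  13:86
Giant step factor: 43^(-14) ≡ 206 (mod 383).
Scan 268·206^i mod 383 for i = 0, 1, …:
  i=0: 268   i=1: 56   i=2: 46   i=3: 284
  i=4: 288   i=5: 346   i=6: 38   i=7: 168
  i=8: 138   i=9: 86
Match at i=9, j=13: a = 9·14 + 13 = 139.

139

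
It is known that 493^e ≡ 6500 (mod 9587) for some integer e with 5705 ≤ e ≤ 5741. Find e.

Compute 493^5705 mod 9587 = 5225, then multiply by 493 repeatedly:
  493^5705=5225  493^5706=6609  493^5707=8244  493^5708=8991  493^5709=3369
  493^5710=2366  493^5711=6411  493^5712=6500
Found 6500 at exponent 5712.

5712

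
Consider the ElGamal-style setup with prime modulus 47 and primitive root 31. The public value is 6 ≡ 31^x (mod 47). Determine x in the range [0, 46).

Baby-step giant-step with m = ceil(sqrt(46)) = 7.
Baby table (31^j mod 47 for j=0..6):
  0:1  1:31  2:21  3:40  4:18  5:41  6:2
Giant step factor: 31^(-7) ≡ 22 (mod 47).
Scan 6·22^i mod 47 for i = 0, 1, …:
  i=0: 6   i=1: 38   i=2: 37   i=3: 15
  i=4: 1
Match at i=4, j=0: x = 4·7 + 0 = 28.

28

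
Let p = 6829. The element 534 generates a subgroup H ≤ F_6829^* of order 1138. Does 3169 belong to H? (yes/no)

yes

3169 ∈ ⟨534⟩ iff 3169^1138 ≡ 1 (mod 6829), since |⟨534⟩| = 1138.
3169^1138 mod 6829 = 1.
Since 1 = 1, 3169 lies in the subgroup.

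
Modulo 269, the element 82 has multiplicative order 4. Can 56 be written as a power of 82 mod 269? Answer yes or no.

no

⟨82⟩ has order 4; its elements mod 269 are {1, 82, 187, 268}.
56 is not in this set.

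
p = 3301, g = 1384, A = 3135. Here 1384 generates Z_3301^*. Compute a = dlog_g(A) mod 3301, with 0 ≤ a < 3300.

1351

Baby-step giant-step with m = ceil(sqrt(3300)) = 58.
Baby table (1384^j mod 3301 for j=0..57):
  0:1  1:1384  2:876  3:917  4:1544  5:1149  6:2435  7:3020
  8:614  9:1419  10:3102  11:1868  12:629  13:2373  14:3038  15:2419
  16:682  17:3103  18:3252  19:1505  20:3290  21:1281  22:267  23:3117
  24:2822  25:565  26:2924  27:3091  28:3149  29:896  30:2189  31:2559
  32:2984  33:305  34:2893  35:3100  36:2401  37:2178  38:539  39:3251
  40:121  41:2414  42:364  43:2024  44:1968  45:387  46:846  47:2310
  48:1672  49:47  50:2329  51:1560  52:186  53:3247  54:1187  55:2211
  56:3298  57:2450
Giant step factor: 1384^(-58) ≡ 1599 (mod 3301).
Scan 3135·1599^i mod 3301 for i = 0, 1, …:
  i=0: 3135   i=1: 1947   i=2: 410   i=3: 1992
  i=4: 3044   i=5: 1682   i=6: 2504   i=7: 3084
  i=8: 2923   i=9: 2962     …   i=22: 2087
  i=23: 3103
Match at i=23, j=17: a = 23·58 + 17 = 1351.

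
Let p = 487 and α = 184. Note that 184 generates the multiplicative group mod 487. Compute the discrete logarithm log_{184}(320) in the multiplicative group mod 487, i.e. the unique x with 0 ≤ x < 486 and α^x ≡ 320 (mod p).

33

Baby-step giant-step with m = ceil(sqrt(486)) = 23.
Baby table (184^j mod 487 for j=0..22):
  0:1  1:184  2:253  3:287  4:212  5:48  6:66  7:456
  8:140  9:436  10:356  11:246  12:460  13:389  14:474  15:43
  16:120  17:165  18:166  19:350  20:116  21:403  22:128
Giant step factor: 184^(-23) ≡ 202 (mod 487).
Scan 320·202^i mod 487 for i = 0, 1, …:
  i=0: 320   i=1: 356
Match at i=1, j=10: x = 1·23 + 10 = 33.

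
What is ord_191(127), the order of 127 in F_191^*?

190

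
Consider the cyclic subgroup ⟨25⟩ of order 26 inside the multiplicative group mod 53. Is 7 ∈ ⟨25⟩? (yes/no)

yes

7 ∈ ⟨25⟩ iff 7^26 ≡ 1 (mod 53), since |⟨25⟩| = 26.
7^26 mod 53 = 1.
Since 1 = 1, 7 lies in the subgroup.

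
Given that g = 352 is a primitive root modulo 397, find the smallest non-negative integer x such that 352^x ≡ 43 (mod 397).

138

Baby-step giant-step with m = ceil(sqrt(396)) = 20.
Baby table (352^j mod 397 for j=0..19):
  0:1  1:352  2:40  3:185  4:12  5:254  6:83  7:235
  8:144  9:269  10:202  11:41  12:140  13:52  14:42  15:95
  16:92  17:227  18:107  19:346
Giant step factor: 352^(-20) ≡ 73 (mod 397).
Scan 43·73^i mod 397 for i = 0, 1, …:
  i=0: 43   i=1: 360   i=2: 78   i=3: 136
  i=4: 3   i=5: 219   i=6: 107
Match at i=6, j=18: x = 6·20 + 18 = 138.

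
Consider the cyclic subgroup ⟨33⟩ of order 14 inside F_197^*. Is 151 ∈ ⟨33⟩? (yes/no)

no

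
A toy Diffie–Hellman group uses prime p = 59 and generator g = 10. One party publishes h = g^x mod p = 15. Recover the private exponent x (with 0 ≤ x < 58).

8

Baby-step giant-step with m = ceil(sqrt(58)) = 8.
Baby table (10^j mod 59 for j=0..7):
  0:1  1:10  2:41  3:56  4:29  5:54  6:9  7:31
Giant step factor: 10^(-8) ≡ 4 (mod 59).
Scan 15·4^i mod 59 for i = 0, 1, …:
  i=0: 15   i=1: 1
Match at i=1, j=0: x = 1·8 + 0 = 8.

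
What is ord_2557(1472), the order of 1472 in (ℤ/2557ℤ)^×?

The order of 1472 must divide p − 1 = 2556 = 2^2 · 3^2 · 71.
Divisors: 1, 2, 3, 4, 6, 9, 12, 18, 36, 71, 142, 213, 284, 426, 639, 852, 1278, 2556.
Check each in increasing order: 1472^1 ≡ 1472;  1472^2 ≡ 1005;  1472^3 ≡ 1414;  1472^4 ≡ 10;  1472^6 ≡ 2379;  1472^9 ≡ 1451;  1472^12 ≡ 1000;  1472^18 ≡ 990;  1472^36 ≡ 769;  1472^71 ≡ 1477;  1472^142 ≡ 408;  1472^213 ≡ 1721;  1472^284 ≡ 259;  1472^426 ≡ 835;  1472^639 ≡ 1.
Smallest exponent giving 1 is 639.

639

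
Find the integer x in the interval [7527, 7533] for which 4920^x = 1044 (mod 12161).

7531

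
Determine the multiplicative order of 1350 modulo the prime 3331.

The order of 1350 must divide p − 1 = 3330 = 2 · 3^2 · 5 · 37.
Divisors: 1, 2, 3, 5, 6, 9, 10, 15, 18, 30, 37, 45, 74, 90, 111, 185, 222, 333, 370, 555, 666, 1110, 1665, 3330.
Check each in increasing order: 1350^1 ≡ 1350;  1350^2 ≡ 443;  1350^3 ≡ 1801;  1350^5 ≡ 1734;  1350^6 ≡ 2538;  1350^9 ≡ 806;  1350^10 ≡ 2194;  1350^15 ≡ 394;  1350^18 ≡ 91;  1350^30 ≡ 2010;  1350^37 ≡ 514;  1350^45 ≡ 2493;  1350^74 ≡ 1047;  1350^90 ≡ 2734;  1350^111 ≡ 1867;  1350^185 ≡ 2783;  1350^222 ≡ 1463;  1350^333 ≡ 1.
Smallest exponent giving 1 is 333.

333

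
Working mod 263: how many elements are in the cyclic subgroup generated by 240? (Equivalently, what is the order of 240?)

The order of 240 must divide p − 1 = 262 = 2 · 131.
Divisors: 1, 2, 131, 262.
Check each in increasing order: 240^1 ≡ 240;  240^2 ≡ 3;  240^131 ≡ 262;  240^262 ≡ 1.
Smallest exponent giving 1 is 262.

262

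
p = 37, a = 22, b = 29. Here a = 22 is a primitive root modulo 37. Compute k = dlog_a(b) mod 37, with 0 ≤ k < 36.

3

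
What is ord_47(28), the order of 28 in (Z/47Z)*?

The order of 28 must divide p − 1 = 46 = 2 · 23.
Divisors: 1, 2, 23, 46.
Check each in increasing order: 28^1 ≡ 28;  28^2 ≡ 32;  28^23 ≡ 1.
Smallest exponent giving 1 is 23.

23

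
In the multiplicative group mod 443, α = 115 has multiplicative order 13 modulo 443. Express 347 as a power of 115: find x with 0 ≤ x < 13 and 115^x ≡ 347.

Successive powers of 115 modulo 443:
  115^0=1  115^1=115  115^2=378  115^3=56  115^4=238  115^5=347
So 115^5 ≡ 347 (mod 443), giving x = 5.

5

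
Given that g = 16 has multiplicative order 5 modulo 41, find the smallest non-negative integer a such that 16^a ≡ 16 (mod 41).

Successive powers of 16 modulo 41:
  16^0=1  16^1=16
So 16^1 ≡ 16 (mod 41), giving a = 1.

1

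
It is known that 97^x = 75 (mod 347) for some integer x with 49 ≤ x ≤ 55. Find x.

Compute 97^49 mod 347 = 216, then multiply by 97 repeatedly:
  97^49=216  97^50=132  97^51=312  97^52=75
Found 75 at exponent 52.

52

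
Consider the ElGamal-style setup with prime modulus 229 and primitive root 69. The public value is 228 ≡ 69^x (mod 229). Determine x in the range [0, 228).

Baby-step giant-step with m = ceil(sqrt(228)) = 16.
Baby table (69^j mod 229 for j=0..15):
  0:1  1:69  2:181  3:123  4:14  5:50  6:15  7:119
  8:196  9:13  10:210  11:63  12:225  13:182  14:192  15:195
Giant step factor: 69^(-16) ≡ 184 (mod 229).
Scan 228·184^i mod 229 for i = 0, 1, …:
  i=0: 228   i=1: 45   i=2: 36   i=3: 212
  i=4: 78   i=5: 154   i=6: 169   i=7: 181
Match at i=7, j=2: x = 7·16 + 2 = 114.

114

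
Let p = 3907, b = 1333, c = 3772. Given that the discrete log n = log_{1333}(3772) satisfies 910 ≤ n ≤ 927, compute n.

913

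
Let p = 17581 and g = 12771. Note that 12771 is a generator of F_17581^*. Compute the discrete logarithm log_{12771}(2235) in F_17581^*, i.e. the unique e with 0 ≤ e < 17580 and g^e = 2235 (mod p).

Baby-step giant-step with m = ceil(sqrt(17580)) = 133.
Baby table (12771^j mod 17581 for j=0..132):
  0:1  1:12771  2:17085  3:12325  4:17463  5:4988  6:5785  7:4873
  8:13924  9:9170  10:3029  11:5159  12:9582  13:7962  14:11779  15:6573
  16:12089  17:9858  18:16558  19:15531  20:15140  21:14683  22:15228  23:13347
  24:6742  25:7925  26:13939  27:7344  28:13170  29:14224  30:7812  31:12458
  32:10649  33:9344  34:9977  35:6760  36:9250  37:5011  38:641  39:11046
  40:16103  41:6456  42:12267  43:15147  44:16175  45:11756  46:11717  47:5916
  48:7679  49:1691  50:6293  51:5152  52:8090  53:11434  54:13409  55:7399
  56:12335  57:4525  58:28  59:5968  60:3693  61:11061  62:14277  63:16597
  64:3751  65:13377  66:3090  67:10626  68:14488  69:3804  70:4581  71:11964
  72:13354  73:8234  74:4453  75:12309  76:6518  77:12924  78:1976  79:6761
  80:4440  81:4515  82:12966  83:10928  84:3510  85:12241  86:17140  87:11490
  88:7764  89:14785  90:16876  91:15498  92:15641  93:13470  94:12866  95:17241
  96:367  97:10411  98:11359  99:4958  100:9437  101:2172  102:13375  103:12710
  104:11618  105:7419  106:4040  107:12186  108:394  109:3608  110:15548  111:3694
  112:6251  113:13781  114:11341  115:3633  116:784  117:8875  118:15499  119:10831
  120:12974  121:7610  122:17123  123:5355  124:16196  125:16232  126:1301  127:1026
  128:5201  129:953  130:4711  131:1999  132:1617
Giant step factor: 12771^(-133) ≡ 1365 (mod 17581).
Scan 2235·1365^i mod 17581 for i = 0, 1, …:
  i=0: 2235   i=1: 9262   i=2: 1891   i=3: 14389
  i=4: 3008   i=5: 9547   i=6: 4134   i=7: 16990
  i=8: 2011   i=9: 2379     …   i=58: 6299
  i=59: 1026
Match at i=59, j=127: e = 59·133 + 127 = 7974.

7974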